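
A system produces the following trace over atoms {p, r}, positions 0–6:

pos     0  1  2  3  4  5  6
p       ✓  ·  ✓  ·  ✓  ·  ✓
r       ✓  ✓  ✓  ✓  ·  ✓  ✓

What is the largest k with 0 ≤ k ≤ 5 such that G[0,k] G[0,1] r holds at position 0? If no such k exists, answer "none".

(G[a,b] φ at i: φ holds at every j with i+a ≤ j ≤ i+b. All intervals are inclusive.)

G[0,1] r must hold from j=0 onward; find where it first fails.
  j=0: holds
  j=1: holds
  j=2: holds
  j=3: fails
Holds on [0,2], so largest k = 2.

2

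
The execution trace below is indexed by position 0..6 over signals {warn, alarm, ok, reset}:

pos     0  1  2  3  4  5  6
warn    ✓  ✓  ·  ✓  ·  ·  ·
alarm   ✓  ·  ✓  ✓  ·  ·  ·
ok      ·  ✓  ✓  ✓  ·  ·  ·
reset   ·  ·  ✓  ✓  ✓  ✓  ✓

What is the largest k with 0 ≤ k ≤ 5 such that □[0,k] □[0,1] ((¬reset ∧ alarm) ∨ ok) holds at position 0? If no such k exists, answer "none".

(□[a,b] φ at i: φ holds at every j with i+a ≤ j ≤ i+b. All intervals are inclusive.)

□[0,1] ((¬reset ∧ alarm) ∨ ok) must hold from j=0 onward; find where it first fails.
  j=0: holds
  j=1: holds
  j=2: holds
  j=3: fails
Holds on [0,2], so largest k = 2.

2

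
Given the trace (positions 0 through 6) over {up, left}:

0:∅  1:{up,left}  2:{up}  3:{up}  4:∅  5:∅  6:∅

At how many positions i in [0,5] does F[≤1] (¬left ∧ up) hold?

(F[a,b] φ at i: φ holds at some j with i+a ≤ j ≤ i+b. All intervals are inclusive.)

Evaluate at each i in [0,5]:
  i=0: ✗ (none in [0,1])
  i=1: ✓ (witness j=2)
  i=2: ✓ (witness j=2)
  i=3: ✓ (witness j=3)
  i=4: ✗ (none in [4,5])
  i=5: ✗ (none in [5,6])
Positions where it holds: {1, 2, 3} → 3.

3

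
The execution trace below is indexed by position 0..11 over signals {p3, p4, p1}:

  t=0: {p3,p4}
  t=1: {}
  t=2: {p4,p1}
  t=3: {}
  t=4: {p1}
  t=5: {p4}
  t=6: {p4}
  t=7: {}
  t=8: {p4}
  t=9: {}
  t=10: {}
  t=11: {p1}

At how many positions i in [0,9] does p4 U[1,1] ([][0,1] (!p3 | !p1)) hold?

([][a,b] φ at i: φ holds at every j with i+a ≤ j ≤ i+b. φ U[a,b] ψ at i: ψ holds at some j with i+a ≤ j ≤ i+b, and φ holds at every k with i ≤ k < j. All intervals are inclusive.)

5

Evaluate at each i in [0,9]:
  i=0: ✓ (rhs at j=1; lhs holds on [0,0])
  i=1: ✗ (lhs fails at k=1 before rhs at j=2)
  i=2: ✓ (rhs at j=3; lhs holds on [2,2])
  i=3: ✗ (lhs fails at k=3 before rhs at j=4)
  i=4: ✗ (lhs fails at k=4 before rhs at j=5)
  i=5: ✓ (rhs at j=6; lhs holds on [5,5])
  i=6: ✓ (rhs at j=7; lhs holds on [6,6])
  i=7: ✗ (lhs fails at k=7 before rhs at j=8)
  i=8: ✓ (rhs at j=9; lhs holds on [8,8])
  i=9: ✗ (lhs fails at k=9 before rhs at j=10)
Positions where it holds: {0, 2, 5, 6, 8} → 5.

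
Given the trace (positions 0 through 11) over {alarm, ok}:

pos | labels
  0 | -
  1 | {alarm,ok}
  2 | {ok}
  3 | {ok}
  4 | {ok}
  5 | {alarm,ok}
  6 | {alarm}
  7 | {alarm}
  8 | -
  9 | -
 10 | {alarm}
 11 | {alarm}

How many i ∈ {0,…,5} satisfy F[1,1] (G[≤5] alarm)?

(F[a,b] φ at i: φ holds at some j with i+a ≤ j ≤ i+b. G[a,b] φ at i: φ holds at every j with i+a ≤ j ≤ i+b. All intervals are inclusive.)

0

Evaluate at each i in [0,5]:
  i=0: ✗ (none in [1,1])
  i=1: ✗ (none in [2,2])
  i=2: ✗ (none in [3,3])
  i=3: ✗ (none in [4,4])
  i=4: ✗ (none in [5,5])
  i=5: ✗ (none in [6,6])
Positions where it holds: {} → 0.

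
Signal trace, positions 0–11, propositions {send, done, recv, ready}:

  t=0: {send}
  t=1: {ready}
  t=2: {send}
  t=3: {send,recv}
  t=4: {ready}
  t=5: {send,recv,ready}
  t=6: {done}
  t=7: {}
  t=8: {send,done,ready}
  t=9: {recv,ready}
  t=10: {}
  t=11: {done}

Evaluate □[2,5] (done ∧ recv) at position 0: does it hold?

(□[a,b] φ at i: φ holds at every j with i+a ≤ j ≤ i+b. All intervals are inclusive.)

Check (done ∧ recv) at every j in [2,5]:
  j=2: false
  j=3: false
  j=4: false
  j=5: false
Fails at j=2 → formula fails.

False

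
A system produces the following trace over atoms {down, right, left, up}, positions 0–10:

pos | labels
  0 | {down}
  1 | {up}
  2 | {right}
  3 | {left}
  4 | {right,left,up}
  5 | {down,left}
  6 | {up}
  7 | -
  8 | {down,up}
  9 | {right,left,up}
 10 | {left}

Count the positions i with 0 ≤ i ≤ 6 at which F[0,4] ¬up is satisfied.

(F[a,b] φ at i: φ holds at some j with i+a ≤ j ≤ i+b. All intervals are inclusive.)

7

Evaluate at each i in [0,6]:
  i=0: ✓ (witness j=0)
  i=1: ✓ (witness j=2)
  i=2: ✓ (witness j=2)
  i=3: ✓ (witness j=3)
  i=4: ✓ (witness j=5)
  i=5: ✓ (witness j=5)
  i=6: ✓ (witness j=7)
Positions where it holds: {0, 1, 2, 3, 4, 5, 6} → 7.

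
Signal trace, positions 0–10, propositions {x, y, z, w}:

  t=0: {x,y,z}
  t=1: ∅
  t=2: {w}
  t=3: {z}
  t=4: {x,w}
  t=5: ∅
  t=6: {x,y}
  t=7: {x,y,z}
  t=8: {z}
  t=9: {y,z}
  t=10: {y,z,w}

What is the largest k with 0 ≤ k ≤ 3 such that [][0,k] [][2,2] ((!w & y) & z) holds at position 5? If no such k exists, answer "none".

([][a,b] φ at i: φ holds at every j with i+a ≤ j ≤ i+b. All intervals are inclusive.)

0

[][2,2] ((!w & y) & z) must hold from j=5 onward; find where it first fails.
  j=5: holds
  j=6: fails
Holds on [5,5], so largest k = 0.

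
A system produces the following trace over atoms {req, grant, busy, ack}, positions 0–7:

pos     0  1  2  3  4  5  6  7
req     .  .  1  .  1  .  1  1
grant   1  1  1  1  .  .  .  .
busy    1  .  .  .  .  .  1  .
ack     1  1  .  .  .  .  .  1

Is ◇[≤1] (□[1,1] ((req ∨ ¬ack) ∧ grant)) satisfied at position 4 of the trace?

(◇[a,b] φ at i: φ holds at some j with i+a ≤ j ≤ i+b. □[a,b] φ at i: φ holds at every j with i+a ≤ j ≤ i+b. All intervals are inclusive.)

False

Check □[1,1] ((req ∨ ¬ack) ∧ grant) at each j in [4,5]:
  j=4: fails at 5
  j=5: fails at 6
No position in the window satisfies it → formula fails.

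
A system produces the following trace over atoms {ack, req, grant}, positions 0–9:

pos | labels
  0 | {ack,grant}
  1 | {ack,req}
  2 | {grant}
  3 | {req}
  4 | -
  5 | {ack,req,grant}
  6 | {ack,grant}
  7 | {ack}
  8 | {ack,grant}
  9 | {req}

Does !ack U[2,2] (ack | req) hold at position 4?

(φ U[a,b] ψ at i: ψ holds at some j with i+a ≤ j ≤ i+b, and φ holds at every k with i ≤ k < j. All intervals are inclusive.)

False

Need some j in [6,6] with (ack | req), and !ack at every k in [4,j-1].
  j=6: (ack | req) holds, but !ack fails at k=5 → not this j.
No j in the window works → until fails.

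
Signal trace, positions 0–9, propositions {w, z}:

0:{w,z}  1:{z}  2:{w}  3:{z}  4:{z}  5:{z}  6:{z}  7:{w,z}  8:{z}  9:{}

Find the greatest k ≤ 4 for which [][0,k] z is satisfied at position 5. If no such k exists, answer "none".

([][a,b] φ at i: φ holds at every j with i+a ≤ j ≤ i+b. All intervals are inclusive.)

z must hold from j=5 onward; find where it first fails.
  j=5: holds
  j=6: holds
  j=7: holds
  j=8: holds
  j=9: fails
Holds on [5,8], so largest k = 3.

3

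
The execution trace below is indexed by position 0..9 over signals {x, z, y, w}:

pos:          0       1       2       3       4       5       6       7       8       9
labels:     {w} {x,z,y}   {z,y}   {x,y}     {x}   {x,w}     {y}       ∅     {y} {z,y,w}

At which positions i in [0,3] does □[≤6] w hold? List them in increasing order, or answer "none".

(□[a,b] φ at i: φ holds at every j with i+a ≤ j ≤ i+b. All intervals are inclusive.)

Evaluate at each i in [0,3]:
  i=0: ✗ (fails at j=1)
  i=1: ✗ (fails at j=1)
  i=2: ✗ (fails at j=2)
  i=3: ✗ (fails at j=3)

none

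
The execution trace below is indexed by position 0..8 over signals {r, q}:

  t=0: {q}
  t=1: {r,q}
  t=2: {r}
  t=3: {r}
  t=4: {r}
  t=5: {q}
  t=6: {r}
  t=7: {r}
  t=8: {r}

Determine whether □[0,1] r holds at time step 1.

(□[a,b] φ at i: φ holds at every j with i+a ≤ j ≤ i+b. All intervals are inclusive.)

Holds

Check r at every j in [1,2]:
  j=1: true
  j=2: true
All positions satisfy it → formula holds.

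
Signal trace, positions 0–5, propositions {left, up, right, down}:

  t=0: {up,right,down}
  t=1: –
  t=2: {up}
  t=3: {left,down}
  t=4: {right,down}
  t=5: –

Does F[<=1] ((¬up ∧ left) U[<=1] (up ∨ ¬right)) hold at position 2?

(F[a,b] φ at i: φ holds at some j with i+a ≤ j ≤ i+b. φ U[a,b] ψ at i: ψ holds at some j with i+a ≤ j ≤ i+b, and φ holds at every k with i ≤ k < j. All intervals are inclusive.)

True

Check ((¬up ∧ left) U[<=1] (up ∨ ¬right)) at each j in [2,3]:
  j=2: holds
  j=3: holds
Found at j=2 → formula holds.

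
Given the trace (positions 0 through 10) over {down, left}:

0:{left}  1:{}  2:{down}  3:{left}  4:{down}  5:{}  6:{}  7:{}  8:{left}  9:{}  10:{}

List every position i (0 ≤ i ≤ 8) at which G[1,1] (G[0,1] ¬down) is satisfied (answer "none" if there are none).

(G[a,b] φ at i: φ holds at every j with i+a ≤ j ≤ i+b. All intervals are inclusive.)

Evaluate at each i in [0,8]:
  i=0: ✗ (fails at j=1)
  i=1: ✗ (fails at j=2)
  i=2: ✗ (fails at j=3)
  i=3: ✗ (fails at j=4)
  i=4: ✓ (all of [5,5])
  i=5: ✓ (all of [6,6])
  i=6: ✓ (all of [7,7])
  i=7: ✓ (all of [8,8])
  i=8: ✓ (all of [9,9])

4, 5, 6, 7, 8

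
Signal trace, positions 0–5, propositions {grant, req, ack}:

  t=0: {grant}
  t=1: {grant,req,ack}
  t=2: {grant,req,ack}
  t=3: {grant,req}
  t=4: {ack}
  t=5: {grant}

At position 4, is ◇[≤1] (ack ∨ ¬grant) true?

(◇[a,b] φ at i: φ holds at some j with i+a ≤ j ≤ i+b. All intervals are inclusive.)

Yes

Check (ack ∨ ¬grant) at each j in [4,5]:
  j=4: true
  j=5: false
Found at j=4 → formula holds.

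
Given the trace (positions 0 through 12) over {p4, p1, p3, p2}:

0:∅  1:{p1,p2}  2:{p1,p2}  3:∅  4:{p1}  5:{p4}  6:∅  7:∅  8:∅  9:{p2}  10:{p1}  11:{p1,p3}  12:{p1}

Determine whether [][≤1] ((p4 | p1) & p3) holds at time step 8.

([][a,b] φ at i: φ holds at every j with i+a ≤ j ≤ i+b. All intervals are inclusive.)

Check ((p4 | p1) & p3) at every j in [8,9]:
  j=8: false
  j=9: false
Fails at j=8 → formula fails.

False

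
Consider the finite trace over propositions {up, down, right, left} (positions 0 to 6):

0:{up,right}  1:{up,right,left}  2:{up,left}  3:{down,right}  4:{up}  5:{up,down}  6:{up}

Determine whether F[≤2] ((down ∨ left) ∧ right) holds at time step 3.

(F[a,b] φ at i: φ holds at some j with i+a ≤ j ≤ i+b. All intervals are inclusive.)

True

Check ((down ∨ left) ∧ right) at each j in [3,5]:
  j=3: true
  j=4: false
  j=5: false
Found at j=3 → formula holds.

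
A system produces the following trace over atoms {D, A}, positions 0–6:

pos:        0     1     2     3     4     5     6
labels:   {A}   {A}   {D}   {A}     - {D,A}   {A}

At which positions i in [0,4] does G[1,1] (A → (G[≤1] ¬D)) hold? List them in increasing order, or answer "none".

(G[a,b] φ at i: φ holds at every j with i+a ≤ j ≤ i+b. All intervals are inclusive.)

1, 2, 3

Evaluate at each i in [0,4]:
  i=0: ✗ (fails at j=1)
  i=1: ✓ (all of [2,2])
  i=2: ✓ (all of [3,3])
  i=3: ✓ (all of [4,4])
  i=4: ✗ (fails at j=5)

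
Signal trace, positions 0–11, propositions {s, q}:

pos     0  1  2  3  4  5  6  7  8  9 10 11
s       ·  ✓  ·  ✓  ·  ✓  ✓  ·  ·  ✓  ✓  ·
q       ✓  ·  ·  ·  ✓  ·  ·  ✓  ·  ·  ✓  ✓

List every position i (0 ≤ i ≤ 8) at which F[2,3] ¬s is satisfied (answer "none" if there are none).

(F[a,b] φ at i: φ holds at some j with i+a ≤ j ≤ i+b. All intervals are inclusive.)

Evaluate at each i in [0,8]:
  i=0: ✓ (witness j=2)
  i=1: ✓ (witness j=4)
  i=2: ✓ (witness j=4)
  i=3: ✗ (none in [5,6])
  i=4: ✓ (witness j=7)
  i=5: ✓ (witness j=7)
  i=6: ✓ (witness j=8)
  i=7: ✗ (none in [9,10])
  i=8: ✓ (witness j=11)

0, 1, 2, 4, 5, 6, 8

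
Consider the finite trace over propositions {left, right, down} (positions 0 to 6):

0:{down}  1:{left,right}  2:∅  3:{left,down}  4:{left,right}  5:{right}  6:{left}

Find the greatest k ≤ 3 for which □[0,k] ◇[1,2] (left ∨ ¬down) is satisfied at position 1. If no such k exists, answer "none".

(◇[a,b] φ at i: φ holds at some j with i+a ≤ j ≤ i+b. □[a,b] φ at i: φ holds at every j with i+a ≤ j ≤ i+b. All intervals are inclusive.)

3

◇[1,2] (left ∨ ¬down) must hold from j=1 onward; find where it first fails.
  j=1: holds
  j=2: holds
  j=3: holds
  j=4: holds
Holds through j=4; largest k = 3.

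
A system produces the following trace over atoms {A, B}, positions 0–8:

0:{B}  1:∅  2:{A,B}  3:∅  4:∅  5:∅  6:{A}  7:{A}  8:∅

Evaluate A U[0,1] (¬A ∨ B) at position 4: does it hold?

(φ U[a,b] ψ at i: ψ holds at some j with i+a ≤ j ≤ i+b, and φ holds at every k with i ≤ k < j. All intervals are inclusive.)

Yes

Need some j in [4,5] with (¬A ∨ B), and A at every k in [4,j-1].
  j=4: (¬A ∨ B) holds; no prefix to check → satisfied.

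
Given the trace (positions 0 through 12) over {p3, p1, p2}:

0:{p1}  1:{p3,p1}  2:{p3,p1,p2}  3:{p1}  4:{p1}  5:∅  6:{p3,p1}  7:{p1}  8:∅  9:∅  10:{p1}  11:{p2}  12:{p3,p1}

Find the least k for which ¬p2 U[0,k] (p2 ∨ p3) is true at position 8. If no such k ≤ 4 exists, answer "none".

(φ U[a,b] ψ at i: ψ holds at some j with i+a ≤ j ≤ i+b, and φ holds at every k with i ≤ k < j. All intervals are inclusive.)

3

Need earliest j ≥ 8 with (p2 ∨ p3), and ¬p2 at every k in [8,j-1].
  j=8: rhs fails.
  j=9: rhs fails.
  j=10: rhs fails.
  j=11: rhs holds; lhs holds on [8,10]. k = 3.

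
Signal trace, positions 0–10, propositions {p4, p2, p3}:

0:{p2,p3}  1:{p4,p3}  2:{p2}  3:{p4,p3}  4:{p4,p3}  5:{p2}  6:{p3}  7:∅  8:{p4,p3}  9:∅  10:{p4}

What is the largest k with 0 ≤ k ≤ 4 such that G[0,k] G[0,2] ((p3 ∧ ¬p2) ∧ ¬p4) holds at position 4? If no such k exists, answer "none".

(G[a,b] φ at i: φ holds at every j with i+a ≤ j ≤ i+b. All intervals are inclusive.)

none

G[0,2] ((p3 ∧ ¬p2) ∧ ¬p4) must hold from j=4 onward; find where it first fails.
  j=4: fails → no k works.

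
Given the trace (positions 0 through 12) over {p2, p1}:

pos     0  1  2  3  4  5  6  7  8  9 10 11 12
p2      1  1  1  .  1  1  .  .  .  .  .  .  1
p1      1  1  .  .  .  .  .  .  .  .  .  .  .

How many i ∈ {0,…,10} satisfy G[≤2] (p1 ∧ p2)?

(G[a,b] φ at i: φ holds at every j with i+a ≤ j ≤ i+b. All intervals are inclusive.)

Evaluate at each i in [0,10]:
  i=0: ✗ (fails at j=2)
  i=1: ✗ (fails at j=2)
  i=2: ✗ (fails at j=2)
  i=3: ✗ (fails at j=3)
  i=4: ✗ (fails at j=4)
  i=5: ✗ (fails at j=5)
  i=6: ✗ (fails at j=6)
  i=7: ✗ (fails at j=7)
  i=8: ✗ (fails at j=8)
  i=9: ✗ (fails at j=9)
  i=10: ✗ (fails at j=10)
Positions where it holds: {} → 0.

0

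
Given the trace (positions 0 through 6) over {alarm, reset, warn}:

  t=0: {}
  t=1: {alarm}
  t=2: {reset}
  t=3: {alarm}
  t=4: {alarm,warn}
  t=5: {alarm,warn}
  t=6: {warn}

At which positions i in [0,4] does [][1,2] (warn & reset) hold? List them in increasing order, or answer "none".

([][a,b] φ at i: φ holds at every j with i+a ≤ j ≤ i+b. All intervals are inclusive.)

Evaluate at each i in [0,4]:
  i=0: ✗ (fails at j=1)
  i=1: ✗ (fails at j=2)
  i=2: ✗ (fails at j=3)
  i=3: ✗ (fails at j=4)
  i=4: ✗ (fails at j=5)

none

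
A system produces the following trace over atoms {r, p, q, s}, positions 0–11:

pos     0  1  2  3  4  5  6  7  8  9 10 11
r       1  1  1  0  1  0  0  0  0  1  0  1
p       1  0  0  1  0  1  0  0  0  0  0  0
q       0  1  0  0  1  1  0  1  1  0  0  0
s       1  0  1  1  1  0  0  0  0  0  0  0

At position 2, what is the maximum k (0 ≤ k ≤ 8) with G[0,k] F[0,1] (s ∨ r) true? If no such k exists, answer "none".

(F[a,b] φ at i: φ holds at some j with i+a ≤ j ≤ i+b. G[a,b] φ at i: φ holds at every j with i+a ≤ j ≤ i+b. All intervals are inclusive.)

2

F[0,1] (s ∨ r) must hold from j=2 onward; find where it first fails.
  j=2: holds
  j=3: holds
  j=4: holds
  j=5: fails
Holds on [2,4], so largest k = 2.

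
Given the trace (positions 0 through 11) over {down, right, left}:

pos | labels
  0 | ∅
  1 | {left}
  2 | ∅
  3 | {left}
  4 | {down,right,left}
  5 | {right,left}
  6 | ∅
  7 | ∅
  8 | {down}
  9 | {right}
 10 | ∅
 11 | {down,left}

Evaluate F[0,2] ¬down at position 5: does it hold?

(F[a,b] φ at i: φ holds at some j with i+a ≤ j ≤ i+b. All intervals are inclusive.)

Holds

Check ¬down at each j in [5,7]:
  j=5: true
  j=6: true
  j=7: true
Found at j=5 → formula holds.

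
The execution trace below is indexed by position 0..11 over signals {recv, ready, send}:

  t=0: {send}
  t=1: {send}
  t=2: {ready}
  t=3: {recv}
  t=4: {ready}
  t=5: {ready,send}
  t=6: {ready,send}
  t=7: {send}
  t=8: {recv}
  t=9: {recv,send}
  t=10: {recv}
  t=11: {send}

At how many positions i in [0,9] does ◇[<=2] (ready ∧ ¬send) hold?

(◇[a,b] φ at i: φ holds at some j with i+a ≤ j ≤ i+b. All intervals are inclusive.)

5

Evaluate at each i in [0,9]:
  i=0: ✓ (witness j=2)
  i=1: ✓ (witness j=2)
  i=2: ✓ (witness j=2)
  i=3: ✓ (witness j=4)
  i=4: ✓ (witness j=4)
  i=5: ✗ (none in [5,7])
  i=6: ✗ (none in [6,8])
  i=7: ✗ (none in [7,9])
  i=8: ✗ (none in [8,10])
  i=9: ✗ (none in [9,11])
Positions where it holds: {0, 1, 2, 3, 4} → 5.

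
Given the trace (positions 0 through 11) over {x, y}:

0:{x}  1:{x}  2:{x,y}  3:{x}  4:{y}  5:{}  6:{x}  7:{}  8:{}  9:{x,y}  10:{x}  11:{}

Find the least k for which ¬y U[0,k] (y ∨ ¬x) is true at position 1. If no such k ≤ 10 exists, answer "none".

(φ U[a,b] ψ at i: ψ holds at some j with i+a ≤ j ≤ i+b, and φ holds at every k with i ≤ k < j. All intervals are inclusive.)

Need earliest j ≥ 1 with (y ∨ ¬x), and ¬y at every k in [1,j-1].
  j=1: rhs fails.
  j=2: rhs holds; lhs holds on [1,1]. k = 1.

1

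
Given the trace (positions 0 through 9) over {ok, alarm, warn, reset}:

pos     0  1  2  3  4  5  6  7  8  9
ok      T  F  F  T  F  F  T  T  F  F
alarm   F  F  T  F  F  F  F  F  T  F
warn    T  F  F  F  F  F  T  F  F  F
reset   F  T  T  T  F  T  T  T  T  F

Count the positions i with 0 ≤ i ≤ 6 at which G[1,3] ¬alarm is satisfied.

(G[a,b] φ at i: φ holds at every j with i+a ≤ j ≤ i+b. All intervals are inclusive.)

3

Evaluate at each i in [0,6]:
  i=0: ✗ (fails at j=2)
  i=1: ✗ (fails at j=2)
  i=2: ✓ (all of [3,5])
  i=3: ✓ (all of [4,6])
  i=4: ✓ (all of [5,7])
  i=5: ✗ (fails at j=8)
  i=6: ✗ (fails at j=8)
Positions where it holds: {2, 3, 4} → 3.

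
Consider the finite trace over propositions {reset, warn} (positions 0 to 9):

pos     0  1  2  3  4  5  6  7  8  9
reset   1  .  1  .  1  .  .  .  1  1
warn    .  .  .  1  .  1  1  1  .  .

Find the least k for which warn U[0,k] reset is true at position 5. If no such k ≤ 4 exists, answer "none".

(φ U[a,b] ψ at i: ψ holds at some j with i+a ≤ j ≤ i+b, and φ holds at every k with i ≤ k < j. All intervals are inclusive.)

3

Need earliest j ≥ 5 with reset, and warn at every k in [5,j-1].
  j=5: rhs fails.
  j=6: rhs fails.
  j=7: rhs fails.
  j=8: rhs holds; lhs holds on [5,7]. k = 3.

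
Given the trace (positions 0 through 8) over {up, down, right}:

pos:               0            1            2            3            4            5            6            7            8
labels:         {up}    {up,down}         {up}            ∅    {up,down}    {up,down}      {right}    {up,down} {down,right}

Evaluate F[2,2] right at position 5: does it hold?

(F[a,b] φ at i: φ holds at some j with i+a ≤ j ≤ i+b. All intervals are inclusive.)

False

Check right at each j in [7,7]:
  j=7: false
No position in the window satisfies it → formula fails.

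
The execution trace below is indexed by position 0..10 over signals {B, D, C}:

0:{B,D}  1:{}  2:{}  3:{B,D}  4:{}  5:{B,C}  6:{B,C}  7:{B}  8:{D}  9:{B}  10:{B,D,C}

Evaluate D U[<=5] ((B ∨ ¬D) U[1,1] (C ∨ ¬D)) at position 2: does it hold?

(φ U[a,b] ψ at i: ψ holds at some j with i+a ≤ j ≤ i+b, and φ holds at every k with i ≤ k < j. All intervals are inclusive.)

Does not hold

Need some j in [2,7] with ((B ∨ ¬D) U[1,1] (C ∨ ¬D)), and D at every k in [2,j-1].
  j=2: ((B ∨ ¬D) U[1,1] (C ∨ ¬D)) — fails.
  j=3: ((B ∨ ¬D) U[1,1] (C ∨ ¬D)) holds, but D fails at k=2 → not this j.
  j=4: ((B ∨ ¬D) U[1,1] (C ∨ ¬D)) holds, but D fails at k=2 → not this j.
  j=5: ((B ∨ ¬D) U[1,1] (C ∨ ¬D)) holds, but D fails at k=2 → not this j.
  j=6: ((B ∨ ¬D) U[1,1] (C ∨ ¬D)) holds, but D fails at k=2 → not this j.
  j=7: ((B ∨ ¬D) U[1,1] (C ∨ ¬D)) — fails.
No j in the window works → until fails.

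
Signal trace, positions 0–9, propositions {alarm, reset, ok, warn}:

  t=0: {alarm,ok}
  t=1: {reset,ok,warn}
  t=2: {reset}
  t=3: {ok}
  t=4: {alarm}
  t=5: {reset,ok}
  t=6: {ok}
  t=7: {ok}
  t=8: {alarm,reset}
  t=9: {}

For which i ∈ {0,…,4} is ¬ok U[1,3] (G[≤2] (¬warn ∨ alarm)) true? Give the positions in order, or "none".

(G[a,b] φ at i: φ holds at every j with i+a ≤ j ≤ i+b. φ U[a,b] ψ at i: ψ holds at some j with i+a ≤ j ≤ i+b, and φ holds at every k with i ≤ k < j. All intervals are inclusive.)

2, 4

Evaluate at each i in [0,4]:
  i=0: ✗ (lhs fails at k=0 before rhs at j=2)
  i=1: ✗ (lhs fails at k=1 before rhs at j=2)
  i=2: ✓ (rhs at j=3; lhs holds on [2,2])
  i=3: ✗ (lhs fails at k=3 before rhs at j=4)
  i=4: ✓ (rhs at j=5; lhs holds on [4,4])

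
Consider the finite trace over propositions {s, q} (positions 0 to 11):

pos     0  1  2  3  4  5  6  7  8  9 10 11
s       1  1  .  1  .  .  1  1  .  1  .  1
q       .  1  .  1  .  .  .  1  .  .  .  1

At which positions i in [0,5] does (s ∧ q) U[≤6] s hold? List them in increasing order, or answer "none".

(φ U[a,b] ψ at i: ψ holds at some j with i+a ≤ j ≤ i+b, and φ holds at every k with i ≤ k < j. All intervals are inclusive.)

Evaluate at each i in [0,5]:
  i=0: ✓ (rhs at j=0)
  i=1: ✓ (rhs at j=1)
  i=2: ✗ (lhs fails at k=2 before rhs at j=3)
  i=3: ✓ (rhs at j=3)
  i=4: ✗ (lhs fails at k=4 before rhs at j=6)
  i=5: ✗ (lhs fails at k=5 before rhs at j=6)

0, 1, 3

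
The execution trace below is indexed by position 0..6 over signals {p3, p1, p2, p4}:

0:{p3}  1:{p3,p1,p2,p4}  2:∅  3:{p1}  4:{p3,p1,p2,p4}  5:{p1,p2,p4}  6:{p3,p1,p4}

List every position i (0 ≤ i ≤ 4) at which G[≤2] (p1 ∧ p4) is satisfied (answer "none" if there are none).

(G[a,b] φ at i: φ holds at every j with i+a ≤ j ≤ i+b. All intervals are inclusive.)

4

Evaluate at each i in [0,4]:
  i=0: ✗ (fails at j=0)
  i=1: ✗ (fails at j=2)
  i=2: ✗ (fails at j=2)
  i=3: ✗ (fails at j=3)
  i=4: ✓ (all of [4,6])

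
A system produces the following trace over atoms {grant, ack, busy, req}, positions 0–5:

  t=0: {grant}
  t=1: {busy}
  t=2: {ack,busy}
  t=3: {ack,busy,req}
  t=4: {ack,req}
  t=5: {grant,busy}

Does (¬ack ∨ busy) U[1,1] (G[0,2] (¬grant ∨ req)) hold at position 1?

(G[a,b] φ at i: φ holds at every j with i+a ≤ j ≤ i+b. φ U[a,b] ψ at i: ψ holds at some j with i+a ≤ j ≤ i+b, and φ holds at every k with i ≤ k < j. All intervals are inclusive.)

True

Need some j in [2,2] with G[0,2] (¬grant ∨ req), and (¬ack ∨ busy) at every k in [1,j-1].
  j=2: G[0,2] (¬grant ∨ req) holds; (¬ack ∨ busy) holds at every k in [1,1] → satisfied.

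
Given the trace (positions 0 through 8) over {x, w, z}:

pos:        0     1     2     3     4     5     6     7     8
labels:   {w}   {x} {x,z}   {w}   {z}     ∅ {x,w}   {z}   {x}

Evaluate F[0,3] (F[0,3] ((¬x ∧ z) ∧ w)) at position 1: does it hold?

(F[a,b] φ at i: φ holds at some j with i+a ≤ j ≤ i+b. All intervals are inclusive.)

Check F[0,3] ((¬x ∧ z) ∧ w) at each j in [1,4]:
  j=1: fails (none in [1,4])
  j=2: fails (none in [2,5])
  j=3: fails (none in [3,6])
  j=4: fails (none in [4,7])
No position in the window satisfies it → formula fails.

False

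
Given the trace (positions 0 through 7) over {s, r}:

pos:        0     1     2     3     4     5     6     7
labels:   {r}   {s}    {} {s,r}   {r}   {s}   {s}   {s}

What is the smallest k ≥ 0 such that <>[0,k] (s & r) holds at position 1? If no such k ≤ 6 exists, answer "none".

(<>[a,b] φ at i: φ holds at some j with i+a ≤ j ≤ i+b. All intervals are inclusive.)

2

Scan j = 1,2,… for (s & r):
  j=1: fails
  j=2: fails
  j=3: holds
First hit at j=3, so smallest k = 3-1 = 2.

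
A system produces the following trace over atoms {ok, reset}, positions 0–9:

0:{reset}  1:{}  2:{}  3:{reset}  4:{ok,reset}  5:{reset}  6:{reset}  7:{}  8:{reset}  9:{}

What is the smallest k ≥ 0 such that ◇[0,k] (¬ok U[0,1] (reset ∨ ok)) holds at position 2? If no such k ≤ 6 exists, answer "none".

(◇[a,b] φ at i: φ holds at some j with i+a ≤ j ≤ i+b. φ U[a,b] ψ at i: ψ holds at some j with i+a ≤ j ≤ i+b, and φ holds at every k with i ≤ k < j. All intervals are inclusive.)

0

Scan j = 2,3,… for (¬ok U[0,1] (reset ∨ ok)):
  j=2: holds
First hit at j=2, so smallest k = 2-2 = 0.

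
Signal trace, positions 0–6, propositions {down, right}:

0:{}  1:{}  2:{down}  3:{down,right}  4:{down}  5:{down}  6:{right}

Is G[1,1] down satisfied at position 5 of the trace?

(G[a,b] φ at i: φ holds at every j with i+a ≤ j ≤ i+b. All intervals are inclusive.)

Check down at every j in [6,6]:
  j=6: false
Fails at j=6 → formula fails.

False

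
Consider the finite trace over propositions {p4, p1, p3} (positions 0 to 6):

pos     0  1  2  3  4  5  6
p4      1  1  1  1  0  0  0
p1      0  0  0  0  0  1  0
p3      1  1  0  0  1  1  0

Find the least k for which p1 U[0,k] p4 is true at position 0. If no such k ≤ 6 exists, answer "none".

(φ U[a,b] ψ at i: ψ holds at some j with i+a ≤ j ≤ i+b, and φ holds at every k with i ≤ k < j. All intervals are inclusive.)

Need earliest j ≥ 0 with p4, and p1 at every k in [0,j-1].
  j=0: rhs holds (empty prefix). k = 0.

0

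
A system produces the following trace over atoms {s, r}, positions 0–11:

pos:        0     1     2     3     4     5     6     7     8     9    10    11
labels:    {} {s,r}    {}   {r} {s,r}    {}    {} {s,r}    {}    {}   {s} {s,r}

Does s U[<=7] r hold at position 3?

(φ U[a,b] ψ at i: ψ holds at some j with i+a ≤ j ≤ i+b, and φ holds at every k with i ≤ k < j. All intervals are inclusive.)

Need some j in [3,10] with r, and s at every k in [3,j-1].
  j=3: r holds; no prefix to check → satisfied.

Holds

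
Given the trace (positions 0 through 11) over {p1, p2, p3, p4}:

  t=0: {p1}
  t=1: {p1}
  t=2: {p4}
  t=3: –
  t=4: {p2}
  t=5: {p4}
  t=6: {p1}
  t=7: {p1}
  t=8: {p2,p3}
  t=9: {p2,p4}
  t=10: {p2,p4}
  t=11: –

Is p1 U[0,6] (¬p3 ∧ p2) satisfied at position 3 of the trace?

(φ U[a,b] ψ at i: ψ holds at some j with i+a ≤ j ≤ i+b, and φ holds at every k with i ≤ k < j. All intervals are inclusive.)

Need some j in [3,9] with (¬p3 ∧ p2), and p1 at every k in [3,j-1].
  j=3: (¬p3 ∧ p2) false.
  j=4: (¬p3 ∧ p2) holds, but p1 fails at k=3 → not this j.
  j=5: (¬p3 ∧ p2) false.
  j=6: (¬p3 ∧ p2) false.
  j=7: (¬p3 ∧ p2) false.
  j=8: (¬p3 ∧ p2) false.
  j=9: (¬p3 ∧ p2) holds, but p1 fails at k=3 → not this j.
No j in the window works → until fails.

False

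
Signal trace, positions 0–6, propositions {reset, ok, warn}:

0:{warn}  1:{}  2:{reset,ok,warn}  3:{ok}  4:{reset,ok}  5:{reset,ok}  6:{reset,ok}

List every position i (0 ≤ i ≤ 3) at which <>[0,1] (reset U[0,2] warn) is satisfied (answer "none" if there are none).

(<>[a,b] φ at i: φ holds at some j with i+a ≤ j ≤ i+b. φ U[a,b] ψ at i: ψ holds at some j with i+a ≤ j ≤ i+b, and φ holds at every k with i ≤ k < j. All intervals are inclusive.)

0, 1, 2

Evaluate at each i in [0,3]:
  i=0: ✓ (witness j=0)
  i=1: ✓ (witness j=2)
  i=2: ✓ (witness j=2)
  i=3: ✗ (none in [3,4])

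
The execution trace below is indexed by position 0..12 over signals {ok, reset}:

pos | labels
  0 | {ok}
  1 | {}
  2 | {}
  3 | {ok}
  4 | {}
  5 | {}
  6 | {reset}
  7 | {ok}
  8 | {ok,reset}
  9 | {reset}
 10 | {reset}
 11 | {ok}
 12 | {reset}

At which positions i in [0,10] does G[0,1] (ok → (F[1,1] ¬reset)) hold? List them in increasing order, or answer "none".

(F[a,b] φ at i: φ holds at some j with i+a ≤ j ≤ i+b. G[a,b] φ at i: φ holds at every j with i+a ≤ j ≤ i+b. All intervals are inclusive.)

Evaluate at each i in [0,10]:
  i=0: ✓ (all of [0,1])
  i=1: ✓ (all of [1,2])
  i=2: ✓ (all of [2,3])
  i=3: ✓ (all of [3,4])
  i=4: ✓ (all of [4,5])
  i=5: ✓ (all of [5,6])
  i=6: ✗ (fails at j=7)
  i=7: ✗ (fails at j=7)
  i=8: ✗ (fails at j=8)
  i=9: ✓ (all of [9,10])
  i=10: ✗ (fails at j=11)

0, 1, 2, 3, 4, 5, 9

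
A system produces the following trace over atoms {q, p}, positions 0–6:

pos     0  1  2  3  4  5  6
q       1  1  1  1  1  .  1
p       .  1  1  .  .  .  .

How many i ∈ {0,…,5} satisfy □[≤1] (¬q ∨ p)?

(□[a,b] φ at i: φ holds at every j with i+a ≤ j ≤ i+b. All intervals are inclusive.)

1

Evaluate at each i in [0,5]:
  i=0: ✗ (fails at j=0)
  i=1: ✓ (all of [1,2])
  i=2: ✗ (fails at j=3)
  i=3: ✗ (fails at j=3)
  i=4: ✗ (fails at j=4)
  i=5: ✗ (fails at j=6)
Positions where it holds: {1} → 1.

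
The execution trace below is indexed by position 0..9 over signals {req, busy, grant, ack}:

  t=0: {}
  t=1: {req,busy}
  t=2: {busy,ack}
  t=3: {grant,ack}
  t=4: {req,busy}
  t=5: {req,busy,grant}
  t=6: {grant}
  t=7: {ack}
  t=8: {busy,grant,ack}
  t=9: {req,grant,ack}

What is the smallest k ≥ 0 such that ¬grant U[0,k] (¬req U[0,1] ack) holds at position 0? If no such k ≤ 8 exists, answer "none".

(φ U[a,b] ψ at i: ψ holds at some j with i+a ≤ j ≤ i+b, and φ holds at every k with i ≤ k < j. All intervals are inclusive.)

2

Need earliest j ≥ 0 with (¬req U[0,1] ack), and ¬grant at every k in [0,j-1].
  j=0: rhs fails.
  j=1: rhs fails.
  j=2: rhs holds; lhs holds on [0,1]. k = 2.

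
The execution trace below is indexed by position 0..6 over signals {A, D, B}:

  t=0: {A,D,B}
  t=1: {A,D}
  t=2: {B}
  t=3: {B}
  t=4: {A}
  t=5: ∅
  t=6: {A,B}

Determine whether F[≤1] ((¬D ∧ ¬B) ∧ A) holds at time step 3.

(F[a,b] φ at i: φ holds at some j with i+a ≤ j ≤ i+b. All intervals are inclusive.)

Check ((¬D ∧ ¬B) ∧ A) at each j in [3,4]:
  j=3: false
  j=4: true
Found at j=4 → formula holds.

Holds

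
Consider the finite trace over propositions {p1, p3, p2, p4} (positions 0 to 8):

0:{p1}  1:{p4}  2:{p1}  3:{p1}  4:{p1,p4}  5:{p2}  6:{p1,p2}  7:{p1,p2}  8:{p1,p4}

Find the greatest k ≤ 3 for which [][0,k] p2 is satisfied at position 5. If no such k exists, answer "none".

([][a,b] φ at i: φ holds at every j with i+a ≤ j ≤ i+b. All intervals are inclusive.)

2

p2 must hold from j=5 onward; find where it first fails.
  j=5: holds
  j=6: holds
  j=7: holds
  j=8: fails
Holds on [5,7], so largest k = 2.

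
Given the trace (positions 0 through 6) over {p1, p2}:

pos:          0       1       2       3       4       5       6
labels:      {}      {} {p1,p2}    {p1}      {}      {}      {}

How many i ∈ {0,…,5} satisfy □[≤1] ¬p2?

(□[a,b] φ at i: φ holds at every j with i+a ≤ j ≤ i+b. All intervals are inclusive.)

Evaluate at each i in [0,5]:
  i=0: ✓ (all of [0,1])
  i=1: ✗ (fails at j=2)
  i=2: ✗ (fails at j=2)
  i=3: ✓ (all of [3,4])
  i=4: ✓ (all of [4,5])
  i=5: ✓ (all of [5,6])
Positions where it holds: {0, 3, 4, 5} → 4.

4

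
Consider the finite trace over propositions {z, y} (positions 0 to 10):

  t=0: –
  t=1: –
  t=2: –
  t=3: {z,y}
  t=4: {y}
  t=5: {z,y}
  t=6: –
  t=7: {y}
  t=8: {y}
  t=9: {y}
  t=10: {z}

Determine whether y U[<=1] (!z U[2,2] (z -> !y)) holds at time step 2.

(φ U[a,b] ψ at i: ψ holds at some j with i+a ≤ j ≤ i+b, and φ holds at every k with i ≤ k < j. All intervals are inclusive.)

Need some j in [2,3] with (!z U[2,2] (z -> !y)), and y at every k in [2,j-1].
  j=2: (!z U[2,2] (z -> !y)) — fails.
  j=3: (!z U[2,2] (z -> !y)) — fails.
No j in the window works → until fails.

False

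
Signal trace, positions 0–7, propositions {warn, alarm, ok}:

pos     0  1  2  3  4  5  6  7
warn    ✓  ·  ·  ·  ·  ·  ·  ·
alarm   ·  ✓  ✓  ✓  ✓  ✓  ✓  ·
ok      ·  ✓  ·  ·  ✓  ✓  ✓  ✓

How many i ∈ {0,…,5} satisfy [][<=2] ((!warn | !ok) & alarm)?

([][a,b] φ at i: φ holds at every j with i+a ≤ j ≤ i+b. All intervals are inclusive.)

4

Evaluate at each i in [0,5]:
  i=0: ✗ (fails at j=0)
  i=1: ✓ (all of [1,3])
  i=2: ✓ (all of [2,4])
  i=3: ✓ (all of [3,5])
  i=4: ✓ (all of [4,6])
  i=5: ✗ (fails at j=7)
Positions where it holds: {1, 2, 3, 4} → 4.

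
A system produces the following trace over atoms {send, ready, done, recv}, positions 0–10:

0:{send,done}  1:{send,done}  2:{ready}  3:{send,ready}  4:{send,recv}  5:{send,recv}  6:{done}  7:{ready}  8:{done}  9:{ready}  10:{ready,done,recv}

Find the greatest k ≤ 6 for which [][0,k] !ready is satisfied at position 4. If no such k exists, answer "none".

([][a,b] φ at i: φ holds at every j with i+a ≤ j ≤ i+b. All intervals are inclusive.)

2

!ready must hold from j=4 onward; find where it first fails.
  j=4: holds
  j=5: holds
  j=6: holds
  j=7: fails
Holds on [4,6], so largest k = 2.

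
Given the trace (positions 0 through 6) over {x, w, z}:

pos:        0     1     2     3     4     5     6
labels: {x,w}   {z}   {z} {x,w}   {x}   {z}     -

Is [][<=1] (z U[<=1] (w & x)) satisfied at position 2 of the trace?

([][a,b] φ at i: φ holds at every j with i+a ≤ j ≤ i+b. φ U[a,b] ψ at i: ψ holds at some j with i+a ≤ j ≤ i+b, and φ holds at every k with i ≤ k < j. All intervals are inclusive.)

Holds

Check (z U[<=1] (w & x)) at every j in [2,3]:
  j=2: holds
  j=3: holds
All positions satisfy it → formula holds.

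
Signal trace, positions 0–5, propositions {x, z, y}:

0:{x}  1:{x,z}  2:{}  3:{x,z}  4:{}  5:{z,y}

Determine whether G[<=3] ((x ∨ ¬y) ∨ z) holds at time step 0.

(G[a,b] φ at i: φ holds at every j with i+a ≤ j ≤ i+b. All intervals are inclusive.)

Check ((x ∨ ¬y) ∨ z) at every j in [0,3]:
  j=0: true
  j=1: true
  j=2: true
  j=3: true
All positions satisfy it → formula holds.

Holds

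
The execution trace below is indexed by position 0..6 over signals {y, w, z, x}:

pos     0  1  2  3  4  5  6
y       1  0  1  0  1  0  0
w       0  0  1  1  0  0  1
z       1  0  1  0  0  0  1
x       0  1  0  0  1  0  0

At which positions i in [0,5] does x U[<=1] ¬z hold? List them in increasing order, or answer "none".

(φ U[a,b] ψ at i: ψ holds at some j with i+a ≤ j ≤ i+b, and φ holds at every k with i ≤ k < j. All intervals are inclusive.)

Evaluate at each i in [0,5]:
  i=0: ✗ (lhs fails at k=0 before rhs at j=1)
  i=1: ✓ (rhs at j=1)
  i=2: ✗ (lhs fails at k=2 before rhs at j=3)
  i=3: ✓ (rhs at j=3)
  i=4: ✓ (rhs at j=4)
  i=5: ✓ (rhs at j=5)

1, 3, 4, 5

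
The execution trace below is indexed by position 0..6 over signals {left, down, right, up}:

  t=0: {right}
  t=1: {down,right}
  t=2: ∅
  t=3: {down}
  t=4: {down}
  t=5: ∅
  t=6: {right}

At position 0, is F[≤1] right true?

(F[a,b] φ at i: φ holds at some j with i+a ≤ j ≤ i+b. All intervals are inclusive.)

Holds

Check right at each j in [0,1]:
  j=0: true
  j=1: true
Found at j=0 → formula holds.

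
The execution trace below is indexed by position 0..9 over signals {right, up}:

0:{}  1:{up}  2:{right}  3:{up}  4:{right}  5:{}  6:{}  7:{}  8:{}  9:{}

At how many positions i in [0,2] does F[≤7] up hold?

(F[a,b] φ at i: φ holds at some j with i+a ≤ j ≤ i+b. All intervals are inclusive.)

Evaluate at each i in [0,2]:
  i=0: ✓ (witness j=1)
  i=1: ✓ (witness j=1)
  i=2: ✓ (witness j=3)
Positions where it holds: {0, 1, 2} → 3.

3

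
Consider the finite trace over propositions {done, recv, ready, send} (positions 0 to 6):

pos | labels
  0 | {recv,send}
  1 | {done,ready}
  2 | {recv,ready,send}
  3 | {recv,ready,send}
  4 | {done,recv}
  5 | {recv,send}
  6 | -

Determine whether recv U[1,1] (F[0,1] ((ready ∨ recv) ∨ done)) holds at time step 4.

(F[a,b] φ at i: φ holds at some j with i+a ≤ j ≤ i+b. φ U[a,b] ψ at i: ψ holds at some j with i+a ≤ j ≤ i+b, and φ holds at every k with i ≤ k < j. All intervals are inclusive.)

Yes

Need some j in [5,5] with F[0,1] ((ready ∨ recv) ∨ done), and recv at every k in [4,j-1].
  j=5: F[0,1] ((ready ∨ recv) ∨ done) holds; recv holds at every k in [4,4] → satisfied.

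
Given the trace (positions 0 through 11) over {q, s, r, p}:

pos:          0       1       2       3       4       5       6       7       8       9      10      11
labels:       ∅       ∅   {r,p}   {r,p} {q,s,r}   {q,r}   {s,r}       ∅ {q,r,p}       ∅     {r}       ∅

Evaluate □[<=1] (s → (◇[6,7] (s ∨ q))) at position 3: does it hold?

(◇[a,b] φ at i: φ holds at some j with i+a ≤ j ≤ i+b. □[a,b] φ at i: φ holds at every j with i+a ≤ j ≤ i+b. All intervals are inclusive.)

Does not hold

Check (s → (◇[6,7] (s ∨ q))) at every j in [3,4]:
  j=3: antecedent false → ✓
  j=4: antecedent true; consequent fails (none in [10,11]) → ✗
Fails at j=4 → formula fails.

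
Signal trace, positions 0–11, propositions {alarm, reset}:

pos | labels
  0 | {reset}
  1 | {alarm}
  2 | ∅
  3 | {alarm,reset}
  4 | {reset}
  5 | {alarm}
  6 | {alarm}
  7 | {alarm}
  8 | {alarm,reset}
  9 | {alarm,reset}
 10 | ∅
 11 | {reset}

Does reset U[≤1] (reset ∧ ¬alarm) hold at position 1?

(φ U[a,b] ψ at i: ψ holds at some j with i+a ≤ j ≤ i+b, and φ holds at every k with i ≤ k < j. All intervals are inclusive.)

Need some j in [1,2] with (reset ∧ ¬alarm), and reset at every k in [1,j-1].
  j=1: (reset ∧ ¬alarm) false.
  j=2: (reset ∧ ¬alarm) false.
No j in the window works → until fails.

No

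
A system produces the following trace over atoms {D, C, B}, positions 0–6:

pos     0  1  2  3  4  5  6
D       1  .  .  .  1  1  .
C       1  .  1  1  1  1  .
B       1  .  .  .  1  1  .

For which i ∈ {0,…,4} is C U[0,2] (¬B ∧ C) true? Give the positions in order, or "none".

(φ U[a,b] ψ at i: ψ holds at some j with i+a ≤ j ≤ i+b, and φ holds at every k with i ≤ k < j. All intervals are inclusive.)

2, 3

Evaluate at each i in [0,4]:
  i=0: ✗ (lhs fails at k=1 before rhs at j=2)
  i=1: ✗ (lhs fails at k=1 before rhs at j=2)
  i=2: ✓ (rhs at j=2)
  i=3: ✓ (rhs at j=3)
  i=4: ✗ (no rhs in [4,6])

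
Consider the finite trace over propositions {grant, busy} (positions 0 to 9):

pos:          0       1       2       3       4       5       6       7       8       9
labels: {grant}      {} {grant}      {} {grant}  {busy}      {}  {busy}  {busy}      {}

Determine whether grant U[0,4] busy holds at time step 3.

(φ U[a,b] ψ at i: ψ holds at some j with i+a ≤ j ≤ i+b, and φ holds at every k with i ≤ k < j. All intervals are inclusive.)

No

Need some j in [3,7] with busy, and grant at every k in [3,j-1].
  j=3: busy false.
  j=4: busy false.
  j=5: busy holds, but grant fails at k=3 → not this j.
  j=6: busy false.
  j=7: busy holds, but grant fails at k=3 → not this j.
No j in the window works → until fails.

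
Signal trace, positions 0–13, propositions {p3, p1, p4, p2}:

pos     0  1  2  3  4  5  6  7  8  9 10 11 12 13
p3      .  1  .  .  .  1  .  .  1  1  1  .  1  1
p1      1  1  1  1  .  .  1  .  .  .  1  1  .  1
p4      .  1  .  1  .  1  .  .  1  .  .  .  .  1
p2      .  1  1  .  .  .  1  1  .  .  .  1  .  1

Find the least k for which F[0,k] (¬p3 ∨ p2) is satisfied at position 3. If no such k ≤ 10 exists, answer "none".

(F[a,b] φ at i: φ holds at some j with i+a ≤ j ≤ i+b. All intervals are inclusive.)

0

Scan j = 3,4,… for (¬p3 ∨ p2):
  j=3: holds
First hit at j=3, so smallest k = 3-3 = 0.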